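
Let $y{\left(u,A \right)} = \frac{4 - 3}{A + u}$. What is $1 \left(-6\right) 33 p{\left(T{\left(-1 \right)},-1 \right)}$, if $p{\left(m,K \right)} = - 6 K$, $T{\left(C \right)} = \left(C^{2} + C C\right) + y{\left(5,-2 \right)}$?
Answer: $-1188$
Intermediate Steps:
$y{\left(u,A \right)} = \frac{1}{A + u}$ ($y{\left(u,A \right)} = 1 \frac{1}{A + u} = \frac{1}{A + u}$)
$T{\left(C \right)} = \frac{1}{3} + 2 C^{2}$ ($T{\left(C \right)} = \left(C^{2} + C C\right) + \frac{1}{-2 + 5} = \left(C^{2} + C^{2}\right) + \frac{1}{3} = 2 C^{2} + \frac{1}{3} = \frac{1}{3} + 2 C^{2}$)
$1 \left(-6\right) 33 p{\left(T{\left(-1 \right)},-1 \right)} = 1 \left(-6\right) 33 \left(\left(-6\right) \left(-1\right)\right) = \left(-6\right) 33 \cdot 6 = \left(-198\right) 6 = -1188$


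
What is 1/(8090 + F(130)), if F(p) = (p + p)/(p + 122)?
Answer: 63/509735 ≈ 0.00012359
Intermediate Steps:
F(p) = 2*p/(122 + p) (F(p) = (2*p)/(122 + p) = 2*p/(122 + p))
1/(8090 + F(130)) = 1/(8090 + 2*130/(122 + 130)) = 1/(8090 + 2*130/252) = 1/(8090 + 2*130*(1/252)) = 1/(8090 + 65/63) = 1/(509735/63) = 63/509735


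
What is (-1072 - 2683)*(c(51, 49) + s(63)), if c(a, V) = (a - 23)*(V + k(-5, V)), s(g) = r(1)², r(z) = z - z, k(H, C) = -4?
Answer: -4731300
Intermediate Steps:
r(z) = 0
s(g) = 0 (s(g) = 0² = 0)
c(a, V) = (-23 + a)*(-4 + V) (c(a, V) = (a - 23)*(V - 4) = (-23 + a)*(-4 + V))
(-1072 - 2683)*(c(51, 49) + s(63)) = (-1072 - 2683)*((92 - 23*49 - 4*51 + 49*51) + 0) = -3755*((92 - 1127 - 204 + 2499) + 0) = -3755*(1260 + 0) = -3755*1260 = -4731300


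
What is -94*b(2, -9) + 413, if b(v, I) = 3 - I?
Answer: -715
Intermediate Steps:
-94*b(2, -9) + 413 = -94*(3 - 1*(-9)) + 413 = -94*(3 + 9) + 413 = -94*12 + 413 = -1128 + 413 = -715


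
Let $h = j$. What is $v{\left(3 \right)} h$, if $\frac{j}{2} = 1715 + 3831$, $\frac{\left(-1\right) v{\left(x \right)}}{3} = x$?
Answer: $-99828$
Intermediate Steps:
$v{\left(x \right)} = - 3 x$
$j = 11092$ ($j = 2 \left(1715 + 3831\right) = 2 \cdot 5546 = 11092$)
$h = 11092$
$v{\left(3 \right)} h = \left(-3\right) 3 \cdot 11092 = \left(-9\right) 11092 = -99828$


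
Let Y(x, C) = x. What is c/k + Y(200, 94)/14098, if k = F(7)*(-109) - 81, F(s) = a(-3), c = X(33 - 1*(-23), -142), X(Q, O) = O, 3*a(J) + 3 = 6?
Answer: 26841/35245 ≈ 0.76155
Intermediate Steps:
a(J) = 1 (a(J) = -1 + (1/3)*6 = -1 + 2 = 1)
c = -142
F(s) = 1
k = -190 (k = 1*(-109) - 81 = -109 - 81 = -190)
c/k + Y(200, 94)/14098 = -142/(-190) + 200/14098 = -142*(-1/190) + 200*(1/14098) = 71/95 + 100/7049 = 26841/35245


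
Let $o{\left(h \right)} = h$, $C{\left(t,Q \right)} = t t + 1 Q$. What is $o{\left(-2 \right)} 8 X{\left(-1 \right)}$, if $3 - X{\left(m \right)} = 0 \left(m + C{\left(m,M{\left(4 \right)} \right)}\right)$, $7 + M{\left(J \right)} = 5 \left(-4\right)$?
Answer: $-48$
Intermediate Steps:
$M{\left(J \right)} = -27$ ($M{\left(J \right)} = -7 + 5 \left(-4\right) = -7 - 20 = -27$)
$C{\left(t,Q \right)} = Q + t^{2}$ ($C{\left(t,Q \right)} = t^{2} + Q = Q + t^{2}$)
$X{\left(m \right)} = 3$ ($X{\left(m \right)} = 3 - 0 \left(m + \left(-27 + m^{2}\right)\right) = 3 - 0 \left(-27 + m + m^{2}\right) = 3 - 0 = 3 + 0 = 3$)
$o{\left(-2 \right)} 8 X{\left(-1 \right)} = \left(-2\right) 8 \cdot 3 = \left(-16\right) 3 = -48$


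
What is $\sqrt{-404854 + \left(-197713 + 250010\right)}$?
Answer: $3 i \sqrt{39173} \approx 593.76 i$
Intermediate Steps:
$\sqrt{-404854 + \left(-197713 + 250010\right)} = \sqrt{-404854 + 52297} = \sqrt{-352557} = 3 i \sqrt{39173}$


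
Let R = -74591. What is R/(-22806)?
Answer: 74591/22806 ≈ 3.2707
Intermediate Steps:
R/(-22806) = -74591/(-22806) = -74591*(-1/22806) = 74591/22806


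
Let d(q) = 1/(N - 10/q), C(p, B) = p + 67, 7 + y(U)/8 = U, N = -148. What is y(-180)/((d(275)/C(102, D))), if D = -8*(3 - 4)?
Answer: 187135728/5 ≈ 3.7427e+7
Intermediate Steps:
D = 8 (D = -8*(-1) = 8)
y(U) = -56 + 8*U
C(p, B) = 67 + p
d(q) = 1/(-148 - 10/q)
y(-180)/((d(275)/C(102, D))) = (-56 + 8*(-180))/(((-1*275/(10 + 148*275))/(67 + 102))) = (-56 - 1440)/((-1*275/(10 + 40700)/169)) = -1496/(-1*275/40710*(1/169)) = -1496/(-1*275*1/40710*(1/169)) = -1496/((-55/8142*1/169)) = -1496/(-55/1375998) = -1496*(-1375998/55) = 187135728/5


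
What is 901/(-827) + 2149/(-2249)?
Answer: -3803572/1859923 ≈ -2.0450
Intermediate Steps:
901/(-827) + 2149/(-2249) = 901*(-1/827) + 2149*(-1/2249) = -901/827 - 2149/2249 = -3803572/1859923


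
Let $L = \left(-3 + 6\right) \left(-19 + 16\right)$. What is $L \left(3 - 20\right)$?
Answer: $153$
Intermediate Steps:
$L = -9$ ($L = 3 \left(-3\right) = -9$)
$L \left(3 - 20\right) = - 9 \left(3 - 20\right) = \left(-9\right) \left(-17\right) = 153$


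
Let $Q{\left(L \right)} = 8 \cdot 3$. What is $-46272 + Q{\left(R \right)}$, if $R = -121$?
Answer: $-46248$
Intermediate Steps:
$Q{\left(L \right)} = 24$
$-46272 + Q{\left(R \right)} = -46272 + 24 = -46248$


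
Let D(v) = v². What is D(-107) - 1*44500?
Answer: -33051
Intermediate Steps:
D(-107) - 1*44500 = (-107)² - 1*44500 = 11449 - 44500 = -33051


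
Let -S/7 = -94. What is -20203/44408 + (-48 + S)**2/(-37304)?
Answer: -2159733689/207074504 ≈ -10.430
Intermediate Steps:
S = 658 (S = -7*(-94) = 658)
-20203/44408 + (-48 + S)**2/(-37304) = -20203/44408 + (-48 + 658)**2/(-37304) = -20203*1/44408 + 610**2*(-1/37304) = -20203/44408 + 372100*(-1/37304) = -20203/44408 - 93025/9326 = -2159733689/207074504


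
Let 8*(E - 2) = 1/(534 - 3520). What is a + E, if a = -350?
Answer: -8313025/23888 ≈ -348.00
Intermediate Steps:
E = 47775/23888 (E = 2 + 1/(8*(534 - 3520)) = 2 + (1/8)/(-2986) = 2 + (1/8)*(-1/2986) = 2 - 1/23888 = 47775/23888 ≈ 2.0000)
a + E = -350 + 47775/23888 = -8313025/23888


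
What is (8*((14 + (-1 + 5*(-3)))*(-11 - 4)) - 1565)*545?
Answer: -722125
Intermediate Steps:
(8*((14 + (-1 + 5*(-3)))*(-11 - 4)) - 1565)*545 = (8*((14 + (-1 - 15))*(-15)) - 1565)*545 = (8*((14 - 16)*(-15)) - 1565)*545 = (8*(-2*(-15)) - 1565)*545 = (8*30 - 1565)*545 = (240 - 1565)*545 = -1325*545 = -722125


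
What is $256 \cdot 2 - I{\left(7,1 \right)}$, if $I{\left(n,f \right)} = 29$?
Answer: $483$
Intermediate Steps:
$256 \cdot 2 - I{\left(7,1 \right)} = 256 \cdot 2 - 29 = 512 - 29 = 483$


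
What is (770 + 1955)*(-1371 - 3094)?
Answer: -12167125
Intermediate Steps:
(770 + 1955)*(-1371 - 3094) = 2725*(-4465) = -12167125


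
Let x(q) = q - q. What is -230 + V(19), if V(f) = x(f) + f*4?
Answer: -154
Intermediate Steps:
x(q) = 0
V(f) = 4*f (V(f) = 0 + f*4 = 0 + 4*f = 4*f)
-230 + V(19) = -230 + 4*19 = -230 + 76 = -154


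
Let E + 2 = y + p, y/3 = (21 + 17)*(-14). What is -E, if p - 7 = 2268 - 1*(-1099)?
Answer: -1776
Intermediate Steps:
p = 3374 (p = 7 + (2268 - 1*(-1099)) = 7 + (2268 + 1099) = 7 + 3367 = 3374)
y = -1596 (y = 3*((21 + 17)*(-14)) = 3*(38*(-14)) = 3*(-532) = -1596)
E = 1776 (E = -2 + (-1596 + 3374) = -2 + 1778 = 1776)
-E = -1*1776 = -1776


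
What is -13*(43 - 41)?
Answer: -26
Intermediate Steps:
-13*(43 - 41) = -13*2 = -26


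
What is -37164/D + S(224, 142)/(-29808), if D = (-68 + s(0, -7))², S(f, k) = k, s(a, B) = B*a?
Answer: -34638785/4307256 ≈ -8.0420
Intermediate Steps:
D = 4624 (D = (-68 - 7*0)² = (-68 + 0)² = (-68)² = 4624)
-37164/D + S(224, 142)/(-29808) = -37164/4624 + 142/(-29808) = -37164*1/4624 + 142*(-1/29808) = -9291/1156 - 71/14904 = -34638785/4307256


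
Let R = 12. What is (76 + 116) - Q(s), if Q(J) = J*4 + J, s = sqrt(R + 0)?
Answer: 192 - 10*sqrt(3) ≈ 174.68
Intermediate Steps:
s = 2*sqrt(3) (s = sqrt(12 + 0) = sqrt(12) = 2*sqrt(3) ≈ 3.4641)
Q(J) = 5*J (Q(J) = 4*J + J = 5*J)
(76 + 116) - Q(s) = (76 + 116) - 5*2*sqrt(3) = 192 - 10*sqrt(3)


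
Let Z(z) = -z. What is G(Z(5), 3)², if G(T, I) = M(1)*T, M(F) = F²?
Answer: 25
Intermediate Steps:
G(T, I) = T (G(T, I) = 1²*T = 1*T = T)
G(Z(5), 3)² = (-1*5)² = (-5)² = 25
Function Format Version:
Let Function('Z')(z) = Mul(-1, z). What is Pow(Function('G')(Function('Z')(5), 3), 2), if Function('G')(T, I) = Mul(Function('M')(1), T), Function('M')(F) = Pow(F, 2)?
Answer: 25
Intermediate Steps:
Function('G')(T, I) = T (Function('G')(T, I) = Mul(Pow(1, 2), T) = Mul(1, T) = T)
Pow(Function('G')(Function('Z')(5), 3), 2) = Pow(Mul(-1, 5), 2) = Pow(-5, 2) = 25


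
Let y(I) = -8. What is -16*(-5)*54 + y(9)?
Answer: 4312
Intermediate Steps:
-16*(-5)*54 + y(9) = -16*(-5)*54 - 8 = 80*54 - 8 = 4320 - 8 = 4312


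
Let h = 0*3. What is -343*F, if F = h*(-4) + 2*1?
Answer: -686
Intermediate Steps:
h = 0
F = 2 (F = 0*(-4) + 2*1 = 0 + 2 = 2)
-343*F = -343*2 = -686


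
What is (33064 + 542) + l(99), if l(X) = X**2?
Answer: 43407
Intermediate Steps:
(33064 + 542) + l(99) = (33064 + 542) + 99**2 = 33606 + 9801 = 43407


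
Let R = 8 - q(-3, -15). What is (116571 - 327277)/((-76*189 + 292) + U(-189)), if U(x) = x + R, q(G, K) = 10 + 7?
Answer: 105353/7135 ≈ 14.766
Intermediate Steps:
q(G, K) = 17
R = -9 (R = 8 - 1*17 = 8 - 17 = -9)
U(x) = -9 + x (U(x) = x - 9 = -9 + x)
(116571 - 327277)/((-76*189 + 292) + U(-189)) = (116571 - 327277)/((-76*189 + 292) + (-9 - 189)) = -210706/((-14364 + 292) - 198) = -210706/(-14072 - 198) = -210706/(-14270) = -210706*(-1/14270) = 105353/7135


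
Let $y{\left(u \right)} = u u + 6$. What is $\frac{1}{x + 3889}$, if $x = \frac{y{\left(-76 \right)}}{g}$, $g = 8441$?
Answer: $\frac{8441}{32832831} \approx 0.00025709$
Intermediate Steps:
$y{\left(u \right)} = 6 + u^{2}$ ($y{\left(u \right)} = u^{2} + 6 = 6 + u^{2}$)
$x = \frac{5782}{8441}$ ($x = \frac{6 + \left(-76\right)^{2}}{8441} = \left(6 + 5776\right) \frac{1}{8441} = 5782 \cdot \frac{1}{8441} = \frac{5782}{8441} \approx 0.68499$)
$\frac{1}{x + 3889} = \frac{1}{\frac{5782}{8441} + 3889} = \frac{1}{\frac{32832831}{8441}} = \frac{8441}{32832831}$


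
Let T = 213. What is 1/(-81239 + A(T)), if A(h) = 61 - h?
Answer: -1/81391 ≈ -1.2286e-5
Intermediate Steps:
1/(-81239 + A(T)) = 1/(-81239 + (61 - 1*213)) = 1/(-81239 + (61 - 213)) = 1/(-81239 - 152) = 1/(-81391) = -1/81391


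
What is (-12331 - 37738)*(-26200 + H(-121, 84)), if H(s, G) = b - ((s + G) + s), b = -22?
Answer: 1304998416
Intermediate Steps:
H(s, G) = -22 - G - 2*s (H(s, G) = -22 - ((s + G) + s) = -22 - ((G + s) + s) = -22 - (G + 2*s) = -22 + (-G - 2*s) = -22 - G - 2*s)
(-12331 - 37738)*(-26200 + H(-121, 84)) = (-12331 - 37738)*(-26200 + (-22 - 1*84 - 2*(-121))) = -50069*(-26200 + (-22 - 84 + 242)) = -50069*(-26200 + 136) = -50069*(-26064) = 1304998416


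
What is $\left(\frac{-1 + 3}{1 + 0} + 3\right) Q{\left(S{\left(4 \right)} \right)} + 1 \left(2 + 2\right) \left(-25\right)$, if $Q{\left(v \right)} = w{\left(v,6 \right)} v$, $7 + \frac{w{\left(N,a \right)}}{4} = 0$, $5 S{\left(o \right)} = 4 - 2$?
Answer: $-156$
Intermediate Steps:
$S{\left(o \right)} = \frac{2}{5}$ ($S{\left(o \right)} = \frac{4 - 2}{5} = \frac{1}{5} \cdot 2 = \frac{2}{5}$)
$w{\left(N,a \right)} = -28$ ($w{\left(N,a \right)} = -28 + 4 \cdot 0 = -28 + 0 = -28$)
$Q{\left(v \right)} = - 28 v$
$\left(\frac{-1 + 3}{1 + 0} + 3\right) Q{\left(S{\left(4 \right)} \right)} + 1 \left(2 + 2\right) \left(-25\right) = \left(\frac{-1 + 3}{1 + 0} + 3\right) \left(\left(-28\right) \frac{2}{5}\right) + 1 \left(2 + 2\right) \left(-25\right) = \left(\frac{2}{1} + 3\right) \left(- \frac{56}{5}\right) + 1 \cdot 4 \left(-25\right) = \left(2 \cdot 1 + 3\right) \left(- \frac{56}{5}\right) + 4 \left(-25\right) = \left(2 + 3\right) \left(- \frac{56}{5}\right) - 100 = 5 \left(- \frac{56}{5}\right) - 100 = -56 - 100 = -156$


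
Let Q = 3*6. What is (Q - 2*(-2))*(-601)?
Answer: -13222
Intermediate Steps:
Q = 18
(Q - 2*(-2))*(-601) = (18 - 2*(-2))*(-601) = (18 + 4)*(-601) = 22*(-601) = -13222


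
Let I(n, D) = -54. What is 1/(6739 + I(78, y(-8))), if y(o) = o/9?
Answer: 1/6685 ≈ 0.00014959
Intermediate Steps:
y(o) = o/9 (y(o) = o*(1/9) = o/9)
1/(6739 + I(78, y(-8))) = 1/(6739 - 54) = 1/6685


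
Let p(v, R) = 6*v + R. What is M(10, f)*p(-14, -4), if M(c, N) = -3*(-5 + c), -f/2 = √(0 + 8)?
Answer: 1320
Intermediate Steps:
f = -4*√2 (f = -2*√(0 + 8) = -4*√2 ≈ -5.6569)
M(c, N) = 15 - 3*c
p(v, R) = R + 6*v
M(10, f)*p(-14, -4) = (15 - 3*10)*(-4 + 6*(-14)) = (15 - 30)*(-4 - 84) = -15*(-88) = 1320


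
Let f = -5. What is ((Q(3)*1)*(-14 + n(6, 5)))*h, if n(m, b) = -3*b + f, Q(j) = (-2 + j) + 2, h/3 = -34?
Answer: 10404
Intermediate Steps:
h = -102 (h = 3*(-34) = -102)
Q(j) = j
n(m, b) = -5 - 3*b (n(m, b) = -3*b - 5 = -5 - 3*b)
((Q(3)*1)*(-14 + n(6, 5)))*h = ((3*1)*(-14 + (-5 - 3*5)))*(-102) = (3*(-14 + (-5 - 15)))*(-102) = (3*(-14 - 20))*(-102) = (3*(-34))*(-102) = -102*(-102) = 10404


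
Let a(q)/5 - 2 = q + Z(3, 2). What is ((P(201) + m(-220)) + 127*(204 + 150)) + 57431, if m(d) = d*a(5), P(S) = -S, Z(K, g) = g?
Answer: 92288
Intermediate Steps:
a(q) = 20 + 5*q (a(q) = 10 + 5*(q + 2) = 10 + 5*(2 + q) = 10 + (10 + 5*q) = 20 + 5*q)
m(d) = 45*d (m(d) = d*(20 + 5*5) = d*(20 + 25) = d*45 = 45*d)
((P(201) + m(-220)) + 127*(204 + 150)) + 57431 = ((-1*201 + 45*(-220)) + 127*(204 + 150)) + 57431 = ((-201 - 9900) + 127*354) + 57431 = (-10101 + 44958) + 57431 = 34857 + 57431 = 92288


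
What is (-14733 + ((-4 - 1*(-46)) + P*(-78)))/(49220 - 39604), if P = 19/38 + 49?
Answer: -2319/1202 ≈ -1.9293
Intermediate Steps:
P = 99/2 (P = 19*(1/38) + 49 = 1/2 + 49 = 99/2 ≈ 49.500)
(-14733 + ((-4 - 1*(-46)) + P*(-78)))/(49220 - 39604) = (-14733 + ((-4 - 1*(-46)) + (99/2)*(-78)))/(49220 - 39604) = (-14733 + ((-4 + 46) - 3861))/9616 = (-14733 + (42 - 3861))*(1/9616) = (-14733 - 3819)*(1/9616) = -18552*1/9616 = -2319/1202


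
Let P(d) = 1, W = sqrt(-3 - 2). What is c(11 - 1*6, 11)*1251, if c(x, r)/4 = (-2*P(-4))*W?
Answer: -10008*I*sqrt(5) ≈ -22379.0*I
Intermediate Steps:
W = I*sqrt(5) (W = sqrt(-5) = I*sqrt(5) ≈ 2.2361*I)
c(x, r) = -8*I*sqrt(5) (c(x, r) = 4*((-2*1)*(I*sqrt(5))) = 4*(-2*I*sqrt(5)) = -8*I*sqrt(5))
c(11 - 1*6, 11)*1251 = -8*I*sqrt(5)*1251 = -10008*I*sqrt(5)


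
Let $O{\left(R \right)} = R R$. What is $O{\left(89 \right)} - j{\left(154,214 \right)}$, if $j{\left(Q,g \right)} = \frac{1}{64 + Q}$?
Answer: $\frac{1726777}{218} \approx 7921.0$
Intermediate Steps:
$O{\left(R \right)} = R^{2}$
$O{\left(89 \right)} - j{\left(154,214 \right)} = 89^{2} - \frac{1}{64 + 154} = 7921 - \frac{1}{218} = \frac{1726777}{218}$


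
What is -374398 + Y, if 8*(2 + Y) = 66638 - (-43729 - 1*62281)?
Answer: -352819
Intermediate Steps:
Y = 21579 (Y = -2 + (66638 - (-43729 - 1*62281))/8 = -2 + (66638 - (-43729 - 62281))/8 = -2 + (66638 - 1*(-106010))/8 = -2 + (66638 + 106010)/8 = -2 + (⅛)*172648 = -2 + 21581 = 21579)
-374398 + Y = -374398 + 21579 = -352819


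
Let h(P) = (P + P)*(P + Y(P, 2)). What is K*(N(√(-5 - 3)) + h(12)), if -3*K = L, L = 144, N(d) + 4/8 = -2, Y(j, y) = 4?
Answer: -18312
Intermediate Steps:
N(d) = -5/2 (N(d) = -½ - 2 = -5/2)
K = -48 (K = -⅓*144 = -48)
h(P) = 2*P*(4 + P) (h(P) = (P + P)*(P + 4) = (2*P)*(4 + P) = 2*P*(4 + P))
K*(N(√(-5 - 3)) + h(12)) = -48*(-5/2 + 2*12*(4 + 12)) = -48*(-5/2 + 2*12*16) = -48*(-5/2 + 384) = -48*763/2 = -18312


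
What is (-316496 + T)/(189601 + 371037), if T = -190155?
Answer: -506651/560638 ≈ -0.90370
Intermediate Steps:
(-316496 + T)/(189601 + 371037) = (-316496 - 190155)/(189601 + 371037) = -506651/560638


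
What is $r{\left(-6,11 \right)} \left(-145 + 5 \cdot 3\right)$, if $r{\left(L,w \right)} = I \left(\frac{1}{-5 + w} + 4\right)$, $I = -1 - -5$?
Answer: $- \frac{6500}{3} \approx -2166.7$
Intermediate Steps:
$I = 4$ ($I = -1 + 5 = 4$)
$r{\left(L,w \right)} = 16 + \frac{4}{-5 + w}$ ($r{\left(L,w \right)} = 4 \left(\frac{1}{-5 + w} + 4\right) = 4 \left(4 + \frac{1}{-5 + w}\right) = 16 + \frac{4}{-5 + w}$)
$r{\left(-6,11 \right)} \left(-145 + 5 \cdot 3\right) = \frac{4 \left(-19 + 4 \cdot 11\right)}{-5 + 11} \left(-145 + 5 \cdot 3\right) = \frac{4 \left(-19 + 44\right)}{6} \left(-145 + 15\right) = 4 \cdot \frac{1}{6} \cdot 25 \left(-130\right) = \frac{50}{3} \left(-130\right) = - \frac{6500}{3}$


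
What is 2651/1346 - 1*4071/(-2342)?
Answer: 2922052/788083 ≈ 3.7078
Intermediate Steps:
2651/1346 - 1*4071/(-2342) = 2651*(1/1346) - 4071*(-1/2342) = 2651/1346 + 4071/2342 = 2922052/788083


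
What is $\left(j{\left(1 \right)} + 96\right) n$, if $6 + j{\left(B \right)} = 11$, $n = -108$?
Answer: $-10908$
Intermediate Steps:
$j{\left(B \right)} = 5$ ($j{\left(B \right)} = -6 + 11 = 5$)
$\left(j{\left(1 \right)} + 96\right) n = \left(5 + 96\right) \left(-108\right) = 101 \left(-108\right) = -10908$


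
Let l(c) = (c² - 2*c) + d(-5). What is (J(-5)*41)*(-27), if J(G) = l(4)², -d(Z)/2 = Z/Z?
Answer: -39852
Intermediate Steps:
d(Z) = -2 (d(Z) = -2*Z/Z = -2*1 = -2)
l(c) = -2 + c² - 2*c (l(c) = (c² - 2*c) - 2 = -2 + c² - 2*c)
J(G) = 36 (J(G) = (-2 + 4² - 2*4)² = (-2 + 16 - 8)² = 6² = 36)
(J(-5)*41)*(-27) = (36*41)*(-27) = 1476*(-27) = -39852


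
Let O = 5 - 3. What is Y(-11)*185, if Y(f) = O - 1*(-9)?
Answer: 2035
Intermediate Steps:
O = 2
Y(f) = 11 (Y(f) = 2 - 1*(-9) = 2 + 9 = 11)
Y(-11)*185 = 11*185 = 2035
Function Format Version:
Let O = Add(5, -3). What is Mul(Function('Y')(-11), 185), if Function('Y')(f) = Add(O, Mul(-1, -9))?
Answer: 2035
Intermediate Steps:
O = 2
Function('Y')(f) = 11 (Function('Y')(f) = Add(2, Mul(-1, -9)) = Add(2, 9) = 11)
Mul(Function('Y')(-11), 185) = Mul(11, 185) = 2035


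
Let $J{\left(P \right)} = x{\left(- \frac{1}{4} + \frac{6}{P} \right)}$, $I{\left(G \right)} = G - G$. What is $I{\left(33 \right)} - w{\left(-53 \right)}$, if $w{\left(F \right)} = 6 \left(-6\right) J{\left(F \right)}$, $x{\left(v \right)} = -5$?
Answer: $-180$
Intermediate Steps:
$I{\left(G \right)} = 0$
$J{\left(P \right)} = -5$
$w{\left(F \right)} = 180$ ($w{\left(F \right)} = 6 \left(-6\right) \left(-5\right) = \left(-36\right) \left(-5\right) = 180$)
$I{\left(33 \right)} - w{\left(-53 \right)} = 0 - 180 = -180$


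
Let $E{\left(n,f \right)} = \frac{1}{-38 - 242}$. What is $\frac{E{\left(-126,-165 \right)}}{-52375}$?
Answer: $\frac{1}{14665000} \approx 6.819 \cdot 10^{-8}$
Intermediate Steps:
$E{\left(n,f \right)} = - \frac{1}{280}$ ($E{\left(n,f \right)} = \frac{1}{-280} = - \frac{1}{280}$)
$\frac{E{\left(-126,-165 \right)}}{-52375} = - \frac{1}{280 \left(-52375\right)} = \left(- \frac{1}{280}\right) \left(- \frac{1}{52375}\right) = \frac{1}{14665000}$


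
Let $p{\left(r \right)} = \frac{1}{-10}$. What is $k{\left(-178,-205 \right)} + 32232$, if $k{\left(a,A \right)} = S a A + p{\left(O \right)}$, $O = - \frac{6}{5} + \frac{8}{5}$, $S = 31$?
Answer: $\frac{11634219}{10} \approx 1.1634 \cdot 10^{6}$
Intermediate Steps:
$O = \frac{2}{5}$ ($O = \left(-6\right) \frac{1}{5} + 8 \cdot \frac{1}{5} = - \frac{6}{5} + \frac{8}{5} = \frac{2}{5} \approx 0.4$)
$p{\left(r \right)} = - \frac{1}{10}$
$k{\left(a,A \right)} = - \frac{1}{10} + 31 A a$ ($k{\left(a,A \right)} = 31 a A - \frac{1}{10} = 31 A a - \frac{1}{10} = - \frac{1}{10} + 31 A a$)
$k{\left(-178,-205 \right)} + 32232 = \left(- \frac{1}{10} + 31 \left(-205\right) \left(-178\right)\right) + 32232 = \left(- \frac{1}{10} + 1131190\right) + 32232 = \frac{11311899}{10} + 32232 = \frac{11634219}{10}$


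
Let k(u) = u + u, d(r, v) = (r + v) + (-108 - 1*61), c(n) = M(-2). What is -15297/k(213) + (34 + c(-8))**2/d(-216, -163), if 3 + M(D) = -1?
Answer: -730513/19454 ≈ -37.551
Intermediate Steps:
M(D) = -4 (M(D) = -3 - 1 = -4)
c(n) = -4
d(r, v) = -169 + r + v (d(r, v) = (r + v) + (-108 - 61) = (r + v) - 169 = -169 + r + v)
k(u) = 2*u
-15297/k(213) + (34 + c(-8))**2/d(-216, -163) = -15297/(2*213) + (34 - 4)**2/(-169 - 216 - 163) = -15297/426 + 30**2/(-548) = -15297*1/426 + 900*(-1/548) = -5099/142 - 225/137 = -730513/19454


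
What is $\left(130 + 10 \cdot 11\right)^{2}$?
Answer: $57600$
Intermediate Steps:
$\left(130 + 10 \cdot 11\right)^{2} = \left(130 + 110\right)^{2} = 240^{2} = 57600$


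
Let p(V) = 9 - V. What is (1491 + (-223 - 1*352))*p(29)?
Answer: -18320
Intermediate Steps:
(1491 + (-223 - 1*352))*p(29) = (1491 + (-223 - 1*352))*(9 - 1*29) = (1491 + (-223 - 352))*(9 - 29) = (1491 - 575)*(-20) = 916*(-20) = -18320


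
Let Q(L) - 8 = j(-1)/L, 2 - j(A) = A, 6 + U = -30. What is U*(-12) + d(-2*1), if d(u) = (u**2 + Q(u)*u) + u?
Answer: 421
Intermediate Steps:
U = -36 (U = -6 - 30 = -36)
j(A) = 2 - A
Q(L) = 8 + 3/L (Q(L) = 8 + (2 - 1*(-1))/L = 8 + (2 + 1)/L = 8 + 3/L)
d(u) = u + u**2 + u*(8 + 3/u) (d(u) = (u**2 + (8 + 3/u)*u) + u = (u**2 + u*(8 + 3/u)) + u = u + u**2 + u*(8 + 3/u))
U*(-12) + d(-2*1) = -36*(-12) + (3 + (-2*1)*(9 - 2*1)) = 432 + (3 - 2*(9 - 2)) = 432 + (3 - 2*7) = 432 + (3 - 14) = 432 - 11 = 421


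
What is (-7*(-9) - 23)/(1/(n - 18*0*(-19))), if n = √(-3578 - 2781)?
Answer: 40*I*√6359 ≈ 3189.7*I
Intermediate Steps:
n = I*√6359 (n = √(-6359) = I*√6359 ≈ 79.743*I)
(-7*(-9) - 23)/(1/(n - 18*0*(-19))) = (-7*(-9) - 23)/(1/(I*√6359 - 18*0*(-19))) = (63 - 23)/(1/(I*√6359 + 0*(-19))) = 40/(1/(I*√6359 + 0)) = 40/(1/(I*√6359)) = 40/((-I*√6359/6359)) = 40*(I*√6359) = 40*I*√6359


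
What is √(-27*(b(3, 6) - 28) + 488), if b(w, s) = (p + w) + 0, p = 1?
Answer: 4*√71 ≈ 33.705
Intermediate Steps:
b(w, s) = 1 + w (b(w, s) = (1 + w) + 0 = 1 + w)
√(-27*(b(3, 6) - 28) + 488) = √(-27*((1 + 3) - 28) + 488) = √(-27*(4 - 28) + 488) = √(-27*(-24) + 488) = √(648 + 488) = √1136 = 4*√71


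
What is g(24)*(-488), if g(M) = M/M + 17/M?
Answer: -2501/3 ≈ -833.67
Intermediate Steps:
g(M) = 1 + 17/M
g(24)*(-488) = ((17 + 24)/24)*(-488) = ((1/24)*41)*(-488) = (41/24)*(-488) = -2501/3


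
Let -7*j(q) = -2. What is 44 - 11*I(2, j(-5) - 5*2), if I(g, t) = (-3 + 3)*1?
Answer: 44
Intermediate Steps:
j(q) = 2/7 (j(q) = -⅐*(-2) = 2/7)
I(g, t) = 0 (I(g, t) = 0*1 = 0)
44 - 11*I(2, j(-5) - 5*2) = 44 - 11*0 = 44 + 0 = 44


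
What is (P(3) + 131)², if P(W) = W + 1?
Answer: 18225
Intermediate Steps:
P(W) = 1 + W
(P(3) + 131)² = ((1 + 3) + 131)² = (4 + 131)² = 135² = 18225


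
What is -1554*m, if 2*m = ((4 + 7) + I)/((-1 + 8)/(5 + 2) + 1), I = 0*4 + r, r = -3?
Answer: -3108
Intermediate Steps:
I = -3 (I = 0*4 - 3 = 0 - 3 = -3)
m = 2 (m = (((4 + 7) - 3)/((-1 + 8)/(5 + 2) + 1))/2 = ((11 - 3)/(7/7 + 1))/2 = (8/(7*(1/7) + 1))/2 = (8/(1 + 1))/2 = (8/2)/2 = (8*(1/2))/2 = (1/2)*4 = 2)
-1554*m = -1554*2 = -3108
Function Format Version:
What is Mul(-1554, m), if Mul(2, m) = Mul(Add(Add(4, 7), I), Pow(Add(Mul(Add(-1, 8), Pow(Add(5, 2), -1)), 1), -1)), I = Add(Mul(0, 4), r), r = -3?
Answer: -3108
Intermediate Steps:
I = -3 (I = Add(Mul(0, 4), -3) = Add(0, -3) = -3)
m = 2 (m = Mul(Rational(1, 2), Mul(Add(Add(4, 7), -3), Pow(Add(Mul(Add(-1, 8), Pow(Add(5, 2), -1)), 1), -1))) = Mul(Rational(1, 2), Mul(Add(11, -3), Pow(Add(Mul(7, Pow(7, -1)), 1), -1))) = Mul(Rational(1, 2), Mul(8, Pow(Add(Mul(7, Rational(1, 7)), 1), -1))) = Mul(Rational(1, 2), Mul(8, Pow(Add(1, 1), -1))) = Mul(Rational(1, 2), Mul(8, Pow(2, -1))) = Mul(Rational(1, 2), Mul(8, Rational(1, 2))) = Mul(Rational(1, 2), 4) = 2)
Mul(-1554, m) = Mul(-1554, 2) = -3108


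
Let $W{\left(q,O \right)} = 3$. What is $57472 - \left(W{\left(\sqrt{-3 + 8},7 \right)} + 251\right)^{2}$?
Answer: $-7044$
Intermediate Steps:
$57472 - \left(W{\left(\sqrt{-3 + 8},7 \right)} + 251\right)^{2} = 57472 - \left(3 + 251\right)^{2} = 57472 - 254^{2} = 57472 - 64516 = -7044$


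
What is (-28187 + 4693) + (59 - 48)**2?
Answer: -23373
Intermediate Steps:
(-28187 + 4693) + (59 - 48)**2 = -23494 + 11**2 = -23494 + 121 = -23373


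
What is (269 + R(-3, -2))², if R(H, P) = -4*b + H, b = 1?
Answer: 68644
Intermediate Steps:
R(H, P) = -4 + H (R(H, P) = -4*1 + H = -4 + H)
(269 + R(-3, -2))² = (269 + (-4 - 3))² = (269 - 7)² = 262² = 68644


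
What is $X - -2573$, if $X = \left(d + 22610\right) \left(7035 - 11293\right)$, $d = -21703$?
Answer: $-3859433$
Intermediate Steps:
$X = -3862006$ ($X = \left(-21703 + 22610\right) \left(7035 - 11293\right) = 907 \left(-4258\right) = -3862006$)
$X - -2573 = -3862006 - -2573 = -3862006 + 2573 = -3859433$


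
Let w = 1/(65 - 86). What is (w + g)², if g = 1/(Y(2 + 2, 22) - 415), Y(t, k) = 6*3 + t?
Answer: 2116/840889 ≈ 0.0025164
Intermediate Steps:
Y(t, k) = 18 + t
w = -1/21 (w = 1/(-21) = -1/21 ≈ -0.047619)
g = -1/393 (g = 1/((18 + (2 + 2)) - 415) = 1/((18 + 4) - 415) = 1/(22 - 415) = 1/(-393) = -1/393 ≈ -0.0025445)
(w + g)² = (-1/21 - 1/393)² = (-46/917)² = 2116/840889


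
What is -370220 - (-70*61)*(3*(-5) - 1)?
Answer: -438540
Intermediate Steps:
-370220 - (-70*61)*(3*(-5) - 1) = -370220 - (-4270)*(-15 - 1) = -370220 - (-4270)*(-16) = -370220 - 1*68320 = -370220 - 68320 = -438540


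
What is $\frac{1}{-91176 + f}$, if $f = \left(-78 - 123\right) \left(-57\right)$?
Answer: $- \frac{1}{79719} \approx -1.2544 \cdot 10^{-5}$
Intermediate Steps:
$f = 11457$ ($f = \left(-201\right) \left(-57\right) = 11457$)
$\frac{1}{-91176 + f} = \frac{1}{-91176 + 11457} = \frac{1}{-79719} = - \frac{1}{79719}$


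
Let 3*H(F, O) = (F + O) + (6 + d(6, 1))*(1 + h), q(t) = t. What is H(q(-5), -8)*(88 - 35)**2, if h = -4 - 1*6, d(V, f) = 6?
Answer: -339889/3 ≈ -1.1330e+5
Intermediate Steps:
h = -10 (h = -4 - 6 = -10)
H(F, O) = -36 + F/3 + O/3 (H(F, O) = ((F + O) + (6 + 6)*(1 - 10))/3 = ((F + O) + 12*(-9))/3 = ((F + O) - 108)/3 = (-108 + F + O)/3 = -36 + F/3 + O/3)
H(q(-5), -8)*(88 - 35)**2 = (-36 + (1/3)*(-5) + (1/3)*(-8))*(88 - 35)**2 = (-36 - 5/3 - 8/3)*53**2 = -121/3*2809 = -339889/3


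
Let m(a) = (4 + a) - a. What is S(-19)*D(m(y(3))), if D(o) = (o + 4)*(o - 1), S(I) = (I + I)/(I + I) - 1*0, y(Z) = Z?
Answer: 24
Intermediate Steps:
m(a) = 4
S(I) = 1 (S(I) = (2*I)/((2*I)) + 0 = (2*I)*(1/(2*I)) + 0 = 1 + 0 = 1)
D(o) = (-1 + o)*(4 + o) (D(o) = (4 + o)*(-1 + o) = (-1 + o)*(4 + o))
S(-19)*D(m(y(3))) = 1*(-4 + 4**2 + 3*4) = 1*(-4 + 16 + 12) = 1*24 = 24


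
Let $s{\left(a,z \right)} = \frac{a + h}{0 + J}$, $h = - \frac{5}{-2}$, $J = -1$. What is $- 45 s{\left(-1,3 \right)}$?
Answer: $\frac{135}{2} \approx 67.5$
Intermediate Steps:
$h = \frac{5}{2}$ ($h = \left(-5\right) \left(- \frac{1}{2}\right) = \frac{5}{2} \approx 2.5$)
$s{\left(a,z \right)} = - \frac{5}{2} - a$ ($s{\left(a,z \right)} = \frac{a + \frac{5}{2}}{0 - 1} = \frac{\frac{5}{2} + a}{-1} = \left(\frac{5}{2} + a\right) \left(-1\right) = - \frac{5}{2} - a$)
$- 45 s{\left(-1,3 \right)} = - 45 \left(- \frac{5}{2} - -1\right) = - 45 \left(- \frac{5}{2} + 1\right) = \left(-45\right) \left(- \frac{3}{2}\right) = \frac{135}{2}$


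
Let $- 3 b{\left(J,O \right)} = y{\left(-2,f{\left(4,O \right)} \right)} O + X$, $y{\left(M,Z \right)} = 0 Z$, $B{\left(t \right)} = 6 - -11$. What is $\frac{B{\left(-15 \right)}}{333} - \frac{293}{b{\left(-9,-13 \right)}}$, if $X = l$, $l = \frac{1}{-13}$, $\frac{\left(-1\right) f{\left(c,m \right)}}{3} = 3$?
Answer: $- \frac{3805174}{333} \approx -11427.0$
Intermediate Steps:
$B{\left(t \right)} = 17$ ($B{\left(t \right)} = 6 + 11 = 17$)
$f{\left(c,m \right)} = -9$ ($f{\left(c,m \right)} = \left(-3\right) 3 = -9$)
$y{\left(M,Z \right)} = 0$
$l = - \frac{1}{13} \approx -0.076923$
$X = - \frac{1}{13} \approx -0.076923$
$b{\left(J,O \right)} = \frac{1}{39}$ ($b{\left(J,O \right)} = - \frac{0 O - \frac{1}{13}}{3} = - \frac{0 - \frac{1}{13}}{3} = \left(- \frac{1}{3}\right) \left(- \frac{1}{13}\right) = \frac{1}{39}$)
$\frac{B{\left(-15 \right)}}{333} - \frac{293}{b{\left(-9,-13 \right)}} = \frac{17}{333} - 293 \frac{1}{\frac{1}{39}} = 17 \cdot \frac{1}{333} - 11427 = \frac{17}{333} - 11427 = - \frac{3805174}{333}$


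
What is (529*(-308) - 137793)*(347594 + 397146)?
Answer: -223961936500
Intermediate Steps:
(529*(-308) - 137793)*(347594 + 397146) = (-162932 - 137793)*744740 = -300725*744740 = -223961936500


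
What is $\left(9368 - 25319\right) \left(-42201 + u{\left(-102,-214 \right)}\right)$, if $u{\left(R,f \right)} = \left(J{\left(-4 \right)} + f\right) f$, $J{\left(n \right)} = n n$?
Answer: $-2727621$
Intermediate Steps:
$J{\left(n \right)} = n^{2}$
$u{\left(R,f \right)} = f \left(16 + f\right)$ ($u{\left(R,f \right)} = \left(\left(-4\right)^{2} + f\right) f = \left(16 + f\right) f = f \left(16 + f\right)$)
$\left(9368 - 25319\right) \left(-42201 + u{\left(-102,-214 \right)}\right) = \left(9368 - 25319\right) \left(-42201 - 214 \left(16 - 214\right)\right) = - 15951 \left(-42201 - -42372\right) = - 15951 \left(-42201 + 42372\right) = \left(-15951\right) 171 = -2727621$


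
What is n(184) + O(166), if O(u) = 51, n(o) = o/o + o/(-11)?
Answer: 388/11 ≈ 35.273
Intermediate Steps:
n(o) = 1 - o/11 (n(o) = 1 + o*(-1/11) = 1 - o/11)
n(184) + O(166) = (1 - 1/11*184) + 51 = (1 - 184/11) + 51 = -173/11 + 51 = 388/11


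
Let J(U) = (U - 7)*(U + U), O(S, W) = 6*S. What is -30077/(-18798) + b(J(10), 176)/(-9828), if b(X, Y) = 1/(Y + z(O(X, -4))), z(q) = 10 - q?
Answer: 659408389/412127352 ≈ 1.6000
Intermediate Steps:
J(U) = 2*U*(-7 + U) (J(U) = (-7 + U)*(2*U) = 2*U*(-7 + U))
b(X, Y) = 1/(10 + Y - 6*X) (b(X, Y) = 1/(Y + (10 - 6*X)) = 1/(10 + Y - 6*X))
-30077/(-18798) + b(J(10), 176)/(-9828) = -30077/(-18798) + 1/((10 + 176 - 12*10*(-7 + 10))*(-9828)) = -30077*(-1/18798) - 1/9828/(10 + 176 - 12*10*3) = 30077/18798 - 1/9828/(10 + 176 - 6*60) = 30077/18798 - 1/9828/(10 + 176 - 360) = 30077/18798 - 1/9828/(-174) = 30077/18798 - 1/174*(-1/9828) = 30077/18798 + 1/1710072 = 659408389/412127352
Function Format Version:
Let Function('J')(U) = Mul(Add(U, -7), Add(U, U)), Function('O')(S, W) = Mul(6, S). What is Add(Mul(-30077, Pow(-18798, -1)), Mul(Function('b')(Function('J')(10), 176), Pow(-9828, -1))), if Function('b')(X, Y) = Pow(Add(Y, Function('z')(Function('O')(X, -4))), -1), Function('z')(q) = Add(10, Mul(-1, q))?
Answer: Rational(659408389, 412127352) ≈ 1.6000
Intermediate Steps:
Function('J')(U) = Mul(2, U, Add(-7, U)) (Function('J')(U) = Mul(Add(-7, U), Mul(2, U)) = Mul(2, U, Add(-7, U)))
Function('b')(X, Y) = Pow(Add(10, Y, Mul(-6, X)), -1) (Function('b')(X, Y) = Pow(Add(Y, Add(10, Mul(-1, Mul(6, X)))), -1) = Pow(Add(Y, Add(10, Mul(-6, X))), -1) = Pow(Add(10, Y, Mul(-6, X)), -1))
Add(Mul(-30077, Pow(-18798, -1)), Mul(Function('b')(Function('J')(10), 176), Pow(-9828, -1))) = Add(Mul(-30077, Pow(-18798, -1)), Mul(Pow(Add(10, 176, Mul(-6, Mul(2, 10, Add(-7, 10)))), -1), Pow(-9828, -1))) = Add(Mul(-30077, Rational(-1, 18798)), Mul(Pow(Add(10, 176, Mul(-6, Mul(2, 10, 3))), -1), Rational(-1, 9828))) = Add(Rational(30077, 18798), Mul(Pow(Add(10, 176, Mul(-6, 60)), -1), Rational(-1, 9828))) = Add(Rational(30077, 18798), Mul(Pow(Add(10, 176, -360), -1), Rational(-1, 9828))) = Add(Rational(30077, 18798), Mul(Pow(-174, -1), Rational(-1, 9828))) = Add(Rational(30077, 18798), Mul(Rational(-1, 174), Rational(-1, 9828))) = Add(Rational(30077, 18798), Rational(1, 1710072)) = Rational(659408389, 412127352)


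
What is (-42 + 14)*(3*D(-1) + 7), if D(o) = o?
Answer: -112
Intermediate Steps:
(-42 + 14)*(3*D(-1) + 7) = (-42 + 14)*(3*(-1) + 7) = -28*(-3 + 7) = -28*4 = -112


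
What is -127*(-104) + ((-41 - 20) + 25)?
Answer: 13172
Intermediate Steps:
-127*(-104) + ((-41 - 20) + 25) = 13208 + (-61 + 25) = 13208 - 36 = 13172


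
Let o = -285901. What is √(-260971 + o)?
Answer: 2*I*√136718 ≈ 739.51*I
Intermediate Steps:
√(-260971 + o) = √(-260971 - 285901) = √(-546872) = 2*I*√136718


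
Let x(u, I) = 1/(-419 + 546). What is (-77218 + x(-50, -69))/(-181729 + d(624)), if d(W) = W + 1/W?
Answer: 874195920/2050315559 ≈ 0.42637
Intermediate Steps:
x(u, I) = 1/127
(-77218 + x(-50, -69))/(-181729 + d(624)) = (-77218 + 1/127)/(-181729 + (624 + 1/624)) = -9806685/(127*(-181729 + (624 + 1/624))) = -9806685/(127*(-181729 + 389377/624)) = -9806685/(127*(-113009519/624)) = -9806685/127*(-624/113009519) = 874195920/2050315559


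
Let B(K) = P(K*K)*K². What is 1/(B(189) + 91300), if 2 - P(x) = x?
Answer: -1/1275827099 ≈ -7.8381e-10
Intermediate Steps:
P(x) = 2 - x
B(K) = K²*(2 - K²) (B(K) = (2 - K*K)*K² = (2 - K²)*K² = K²*(2 - K²))
1/(B(189) + 91300) = 1/(189²*(2 - 1*189²) + 91300) = 1/(35721*(2 - 1*35721) + 91300) = 1/(35721*(2 - 35721) + 91300) = 1/(35721*(-35719) + 91300) = 1/(-1275918399 + 91300) = 1/(-1275827099) = -1/1275827099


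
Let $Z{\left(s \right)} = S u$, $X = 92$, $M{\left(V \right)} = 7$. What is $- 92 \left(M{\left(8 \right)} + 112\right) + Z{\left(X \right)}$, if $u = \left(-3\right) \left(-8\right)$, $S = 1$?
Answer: $-10924$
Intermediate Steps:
$u = 24$
$Z{\left(s \right)} = 24$ ($Z{\left(s \right)} = 1 \cdot 24 = 24$)
$- 92 \left(M{\left(8 \right)} + 112\right) + Z{\left(X \right)} = - 92 \left(7 + 112\right) + 24 = \left(-92\right) 119 + 24 = -10948 + 24 = -10924$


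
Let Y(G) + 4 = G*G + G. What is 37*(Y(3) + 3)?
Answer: 407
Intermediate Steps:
Y(G) = -4 + G + G² (Y(G) = -4 + (G*G + G) = -4 + (G² + G) = -4 + (G + G²) = -4 + G + G²)
37*(Y(3) + 3) = 37*((-4 + 3 + 3²) + 3) = 37*((-4 + 3 + 9) + 3) = 37*(8 + 3) = 37*11 = 407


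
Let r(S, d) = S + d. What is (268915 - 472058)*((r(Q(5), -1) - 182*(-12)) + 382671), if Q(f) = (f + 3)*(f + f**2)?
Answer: -78229150442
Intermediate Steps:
Q(f) = (3 + f)*(f + f**2)
(268915 - 472058)*((r(Q(5), -1) - 182*(-12)) + 382671) = (268915 - 472058)*(((5*(3 + 5**2 + 4*5) - 1) - 182*(-12)) + 382671) = -203143*(((5*(3 + 25 + 20) - 1) + 2184) + 382671) = -203143*(((5*48 - 1) + 2184) + 382671) = -203143*(((240 - 1) + 2184) + 382671) = -203143*((239 + 2184) + 382671) = -203143*(2423 + 382671) = -203143*385094 = -78229150442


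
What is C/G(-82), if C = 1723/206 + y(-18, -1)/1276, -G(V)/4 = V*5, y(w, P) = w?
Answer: 54871/10777096 ≈ 0.0050914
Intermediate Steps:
G(V) = -20*V (G(V) = -4*V*5 = -20*V)
C = 274355/32857 (C = 1723/206 - 18/1276 = 1723*(1/206) - 18*1/1276 = 1723/206 - 9/638 = 274355/32857 ≈ 8.3500)
C/G(-82) = 274355/(32857*((-20*(-82)))) = (274355/32857)/1640 = (274355/32857)*(1/1640) = 54871/10777096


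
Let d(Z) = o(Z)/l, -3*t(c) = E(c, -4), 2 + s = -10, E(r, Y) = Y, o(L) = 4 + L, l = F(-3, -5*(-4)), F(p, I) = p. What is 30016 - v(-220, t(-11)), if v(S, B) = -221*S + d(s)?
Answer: -55820/3 ≈ -18607.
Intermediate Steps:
l = -3
s = -12 (s = -2 - 10 = -12)
t(c) = 4/3 (t(c) = -⅓*(-4) = 4/3)
d(Z) = -4/3 - Z/3 (d(Z) = (4 + Z)/(-3) = (4 + Z)*(-⅓) = -4/3 - Z/3)
v(S, B) = 8/3 - 221*S (v(S, B) = -221*S + (-4/3 - ⅓*(-12)) = -221*S + (-4/3 + 4) = -221*S + 8/3 = 8/3 - 221*S)
30016 - v(-220, t(-11)) = 30016 - (8/3 - 221*(-220)) = 30016 - (8/3 + 48620) = 30016 - 1*145868/3 = 30016 - 145868/3 = -55820/3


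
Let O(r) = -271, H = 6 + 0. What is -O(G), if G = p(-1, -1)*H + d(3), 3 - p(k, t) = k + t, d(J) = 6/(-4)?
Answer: 271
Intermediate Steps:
d(J) = -3/2 (d(J) = 6*(-¼) = -3/2)
p(k, t) = 3 - k - t (p(k, t) = 3 - (k + t) = 3 + (-k - t) = 3 - k - t)
H = 6
G = 57/2 (G = (3 - 1*(-1) - 1*(-1))*6 - 3/2 = (3 + 1 + 1)*6 - 3/2 = 5*6 - 3/2 = 30 - 3/2 = 57/2 ≈ 28.500)
-O(G) = -1*(-271) = 271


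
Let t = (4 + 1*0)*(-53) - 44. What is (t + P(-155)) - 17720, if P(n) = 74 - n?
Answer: -17747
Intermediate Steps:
t = -256 (t = (4 + 0)*(-53) - 44 = 4*(-53) - 44 = -212 - 44 = -256)
(t + P(-155)) - 17720 = (-256 + (74 - 1*(-155))) - 17720 = (-256 + (74 + 155)) - 17720 = (-256 + 229) - 17720 = -27 - 17720 = -17747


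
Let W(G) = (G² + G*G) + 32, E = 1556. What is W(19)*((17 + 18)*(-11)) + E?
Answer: -288734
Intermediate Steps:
W(G) = 32 + 2*G² (W(G) = (G² + G²) + 32 = 2*G² + 32 = 32 + 2*G²)
W(19)*((17 + 18)*(-11)) + E = (32 + 2*19²)*((17 + 18)*(-11)) + 1556 = (32 + 2*361)*(35*(-11)) + 1556 = (32 + 722)*(-385) + 1556 = 754*(-385) + 1556 = -290290 + 1556 = -288734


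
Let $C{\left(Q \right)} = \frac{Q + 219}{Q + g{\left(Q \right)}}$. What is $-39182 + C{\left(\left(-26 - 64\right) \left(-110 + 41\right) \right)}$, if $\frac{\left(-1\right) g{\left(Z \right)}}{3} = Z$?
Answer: $- \frac{162215623}{4140} \approx -39183.0$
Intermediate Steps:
$g{\left(Z \right)} = - 3 Z$
$C{\left(Q \right)} = - \frac{219 + Q}{2 Q}$ ($C{\left(Q \right)} = \frac{Q + 219}{Q - 3 Q} = \frac{219 + Q}{\left(-2\right) Q} = \left(219 + Q\right) \left(- \frac{1}{2 Q}\right) = - \frac{219 + Q}{2 Q}$)
$-39182 + C{\left(\left(-26 - 64\right) \left(-110 + 41\right) \right)} = -39182 + \frac{-219 - \left(-26 - 64\right) \left(-110 + 41\right)}{2 \left(-26 - 64\right) \left(-110 + 41\right)} = -39182 + \frac{-219 - \left(-90\right) \left(-69\right)}{2 \left(\left(-90\right) \left(-69\right)\right)} = -39182 + \frac{-219 - 6210}{2 \cdot 6210} = -39182 + \frac{1}{2} \cdot \frac{1}{6210} \left(-219 - 6210\right) = -39182 + \frac{1}{2} \cdot \frac{1}{6210} \left(-6429\right) = -39182 - \frac{2143}{4140} = - \frac{162215623}{4140}$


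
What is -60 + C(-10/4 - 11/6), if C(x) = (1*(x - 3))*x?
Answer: -254/9 ≈ -28.222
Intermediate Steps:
C(x) = x*(-3 + x) (C(x) = (1*(-3 + x))*x = (-3 + x)*x = x*(-3 + x))
-60 + C(-10/4 - 11/6) = -60 + (-10/4 - 11/6)*(-3 + (-10/4 - 11/6)) = -60 + (-10*1/4 - 11*1/6)*(-3 + (-10*1/4 - 11*1/6)) = -60 + (-5/2 - 11/6)*(-3 + (-5/2 - 11/6)) = -60 - 13*(-3 - 13/3)/3 = -60 - 13/3*(-22/3) = -60 + 286/9 = -254/9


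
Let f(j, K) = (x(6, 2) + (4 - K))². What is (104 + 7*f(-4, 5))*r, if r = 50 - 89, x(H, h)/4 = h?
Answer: -17433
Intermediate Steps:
x(H, h) = 4*h
f(j, K) = (12 - K)² (f(j, K) = (4*2 + (4 - K))² = (8 + (4 - K))² = (12 - K)²)
r = -39
(104 + 7*f(-4, 5))*r = (104 + 7*(-12 + 5)²)*(-39) = (104 + 7*(-7)²)*(-39) = (104 + 7*49)*(-39) = (104 + 343)*(-39) = 447*(-39) = -17433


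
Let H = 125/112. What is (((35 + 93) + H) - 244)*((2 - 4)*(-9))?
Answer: -115803/56 ≈ -2067.9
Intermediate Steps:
H = 125/112 (H = 125*(1/112) = 125/112 ≈ 1.1161)
(((35 + 93) + H) - 244)*((2 - 4)*(-9)) = (((35 + 93) + 125/112) - 244)*((2 - 4)*(-9)) = ((128 + 125/112) - 244)*(-2*(-9)) = (14461/112 - 244)*18 = -12867/112*18 = -115803/56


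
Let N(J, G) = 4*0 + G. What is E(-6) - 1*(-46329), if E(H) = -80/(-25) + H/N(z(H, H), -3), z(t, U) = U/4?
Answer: 231671/5 ≈ 46334.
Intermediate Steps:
z(t, U) = U/4 (z(t, U) = U*(¼) = U/4)
N(J, G) = G (N(J, G) = 0 + G = G)
E(H) = 16/5 - H/3 (E(H) = -80/(-25) + H/(-3) = -80*(-1/25) + H*(-⅓) = 16/5 - H/3)
E(-6) - 1*(-46329) = (16/5 - ⅓*(-6)) - 1*(-46329) = (16/5 + 2) + 46329 = 26/5 + 46329 = 231671/5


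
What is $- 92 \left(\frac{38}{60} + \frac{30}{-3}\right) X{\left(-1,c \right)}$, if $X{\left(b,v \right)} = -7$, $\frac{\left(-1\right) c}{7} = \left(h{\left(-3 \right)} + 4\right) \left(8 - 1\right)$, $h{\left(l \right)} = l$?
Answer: $- \frac{90482}{15} \approx -6032.1$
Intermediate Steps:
$c = -49$ ($c = - 7 \left(-3 + 4\right) \left(8 - 1\right) = - 7 \cdot 1 \cdot 7 = \left(-7\right) 7 = -49$)
$- 92 \left(\frac{38}{60} + \frac{30}{-3}\right) X{\left(-1,c \right)} = - 92 \left(\frac{38}{60} + \frac{30}{-3}\right) \left(-7\right) = - 92 \left(38 \cdot \frac{1}{60} + 30 \left(- \frac{1}{3}\right)\right) \left(-7\right) = - 92 \left(\frac{19}{30} - 10\right) \left(-7\right) = \left(-92\right) \left(- \frac{281}{30}\right) \left(-7\right) = \frac{12926}{15} \left(-7\right) = - \frac{90482}{15}$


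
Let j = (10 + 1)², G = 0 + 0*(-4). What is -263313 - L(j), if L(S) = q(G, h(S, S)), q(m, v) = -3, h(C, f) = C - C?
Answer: -263310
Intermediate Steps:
h(C, f) = 0
G = 0 (G = 0 + 0 = 0)
j = 121 (j = 11² = 121)
L(S) = -3
-263313 - L(j) = -263313 - 1*(-3) = -263313 + 3 = -263310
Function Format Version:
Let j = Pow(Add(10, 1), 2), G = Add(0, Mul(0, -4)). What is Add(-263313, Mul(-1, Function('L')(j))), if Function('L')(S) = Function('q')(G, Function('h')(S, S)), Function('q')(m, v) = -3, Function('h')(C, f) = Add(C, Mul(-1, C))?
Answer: -263310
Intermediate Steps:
Function('h')(C, f) = 0
G = 0 (G = Add(0, 0) = 0)
j = 121 (j = Pow(11, 2) = 121)
Function('L')(S) = -3
Add(-263313, Mul(-1, Function('L')(j))) = Add(-263313, Mul(-1, -3)) = Add(-263313, 3) = -263310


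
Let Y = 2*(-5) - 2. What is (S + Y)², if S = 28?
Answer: 256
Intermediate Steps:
Y = -12 (Y = -10 - 2 = -12)
(S + Y)² = (28 - 12)² = 16² = 256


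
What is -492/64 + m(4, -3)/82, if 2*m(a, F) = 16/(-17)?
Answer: -85795/11152 ≈ -7.6932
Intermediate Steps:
m(a, F) = -8/17 (m(a, F) = (16/(-17))/2 = (16*(-1/17))/2 = (1/2)*(-16/17) = -8/17)
-492/64 + m(4, -3)/82 = -492/64 - 8/17/82 = -492*1/64 - 8/17*1/82 = -123/16 - 4/697 = -85795/11152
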